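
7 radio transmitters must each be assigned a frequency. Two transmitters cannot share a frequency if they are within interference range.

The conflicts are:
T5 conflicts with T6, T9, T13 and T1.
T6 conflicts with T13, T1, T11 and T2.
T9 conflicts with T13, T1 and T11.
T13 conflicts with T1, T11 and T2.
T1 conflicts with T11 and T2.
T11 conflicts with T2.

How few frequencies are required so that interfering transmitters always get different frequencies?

T6, T13, T1, T11, T2 are mutually in conflict, so at least 5 frequencies are needed.
A valid assignment using 5 frequencies: T5=3, T6=4, T9=4, T13=1, T1=2, T11=3, T2=5. No two conflicting transmitters share a frequency.

5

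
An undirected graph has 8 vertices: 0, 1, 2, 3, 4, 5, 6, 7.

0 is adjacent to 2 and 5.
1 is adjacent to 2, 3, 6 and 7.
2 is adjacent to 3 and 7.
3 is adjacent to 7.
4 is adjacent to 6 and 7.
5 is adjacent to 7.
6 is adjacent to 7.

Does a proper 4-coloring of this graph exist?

The chromatic number is 4. 1, 2, 3, 7 form a clique, so at least 4 colors are needed.
4 colors suffice: color a → {0, 7}; color b → {1, 4, 5}; color c → {2, 6}; color d → {3}.
That is already a proper 4-coloring.

Yes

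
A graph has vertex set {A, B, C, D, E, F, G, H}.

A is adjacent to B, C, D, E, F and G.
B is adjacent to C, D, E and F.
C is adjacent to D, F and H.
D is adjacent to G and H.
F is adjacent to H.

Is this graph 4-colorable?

The chromatic number is 4. A, B, C, D are pairwise adjacent (a clique of size 4), so at least 4 colors are needed.
4 colors suffice: color 1 → {A, H}; color 2 → {B, G}; color 3 → {C, E}; color 4 → {D, F}.
That is already a proper 4-coloring.

Yes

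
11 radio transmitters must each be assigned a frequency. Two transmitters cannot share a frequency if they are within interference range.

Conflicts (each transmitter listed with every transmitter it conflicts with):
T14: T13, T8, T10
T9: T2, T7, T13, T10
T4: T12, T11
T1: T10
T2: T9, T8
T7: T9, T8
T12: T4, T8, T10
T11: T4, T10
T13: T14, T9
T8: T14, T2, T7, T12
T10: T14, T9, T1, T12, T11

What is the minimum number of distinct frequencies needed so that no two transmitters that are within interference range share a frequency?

The cycle T9-T2-T8-T14-T10-T9 has odd length 5, so it cannot be 2-colored; at least 3 frequencies are needed.
3 frequencies suffice: frequency 1 → {T4, T13, T8, T10}; frequency 2 → {T14, T9, T1, T12, T11}; frequency 3 → {T2, T7}. Each listed conflict is separated.

3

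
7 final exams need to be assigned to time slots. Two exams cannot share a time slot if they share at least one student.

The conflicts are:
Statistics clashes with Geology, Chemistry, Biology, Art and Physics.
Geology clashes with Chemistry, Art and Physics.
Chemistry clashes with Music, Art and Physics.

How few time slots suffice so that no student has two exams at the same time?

4

Statistics, Geology, Chemistry, Physics pairwise conflict, so at least 4 time slots are needed.
4 time slots suffice: time slot 1 → {Statistics, Music}; time slot 2 → {Chemistry, Biology}; time slot 3 → {Geology}; time slot 4 → {Art, Physics}. Each listed conflict is separated.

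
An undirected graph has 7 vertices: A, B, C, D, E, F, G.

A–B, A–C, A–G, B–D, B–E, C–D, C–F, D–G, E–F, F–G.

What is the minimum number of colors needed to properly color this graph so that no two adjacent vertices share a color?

The cycle E-B-A-C-F-E has odd length 5, so it cannot be 2-colored; at least 3 colors are needed.
3 colors suffice: color red → {A, D, F}; color blue → {B, C, G}; color green → {E}. No two adjacent vertices share a color.

3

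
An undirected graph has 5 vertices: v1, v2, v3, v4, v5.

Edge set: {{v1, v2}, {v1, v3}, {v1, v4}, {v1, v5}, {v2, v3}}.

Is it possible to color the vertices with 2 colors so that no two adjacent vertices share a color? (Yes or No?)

v1, v2, v3 are pairwise adjacent, so at least 3 colors are needed.
So 2 colors are not enough.

No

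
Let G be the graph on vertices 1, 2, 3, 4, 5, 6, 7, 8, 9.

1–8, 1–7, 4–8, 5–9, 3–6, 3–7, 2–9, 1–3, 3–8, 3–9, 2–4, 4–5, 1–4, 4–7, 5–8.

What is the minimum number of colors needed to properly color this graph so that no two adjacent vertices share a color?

3

4, 5, 8 form a triangle, so at least 3 colors are needed.
3 colors suffice: color red → {3, 4}; color blue → {6, 7, 8, 9}; color green → {1, 2, 5}. No two adjacent vertices share a color.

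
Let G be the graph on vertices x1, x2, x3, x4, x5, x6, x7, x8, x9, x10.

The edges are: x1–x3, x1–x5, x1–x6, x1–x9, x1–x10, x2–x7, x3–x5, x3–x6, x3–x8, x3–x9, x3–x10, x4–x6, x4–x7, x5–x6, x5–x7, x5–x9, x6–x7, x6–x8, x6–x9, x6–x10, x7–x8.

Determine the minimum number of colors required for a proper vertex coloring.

5

x1, x3, x5, x6, x9 form a clique, so at least 5 colors are needed.
A valid assignment using 5 colors: x1=3, x2=1, x3=2, x4=3, x5=4, x6=1, x7=2, x8=3, x9=5, x10=4. Each edge has distinct colors on its endpoints.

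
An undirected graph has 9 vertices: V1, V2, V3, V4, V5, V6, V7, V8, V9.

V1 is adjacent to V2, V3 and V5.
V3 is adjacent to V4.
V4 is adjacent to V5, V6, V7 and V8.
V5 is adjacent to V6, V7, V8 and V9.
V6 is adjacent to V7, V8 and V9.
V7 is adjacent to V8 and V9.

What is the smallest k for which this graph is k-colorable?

V4, V5, V6, V7, V8 are pairwise adjacent (a clique of size 5), so at least 5 colors are needed.
5 colors suffice: color 1 → {V2, V3, V5}; color 2 → {V1, V4, V9}; color 3 → {V6}; color 4 → {V7}; color 5 → {V8}. Every edge joins two different colors.

5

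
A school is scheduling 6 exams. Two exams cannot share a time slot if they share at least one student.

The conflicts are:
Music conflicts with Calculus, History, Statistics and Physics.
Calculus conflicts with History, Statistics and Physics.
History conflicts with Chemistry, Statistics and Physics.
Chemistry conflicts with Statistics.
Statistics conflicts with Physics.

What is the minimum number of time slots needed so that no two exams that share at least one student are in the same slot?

5

Music, Calculus, History, Statistics, Physics are mutually in conflict, so at least 5 time slots are needed.
A valid assignment using 5 time slots: Music=4, Calculus=3, History=1, Chemistry=3, Statistics=2, Physics=5. Every pair that conflicts lands in different time slots.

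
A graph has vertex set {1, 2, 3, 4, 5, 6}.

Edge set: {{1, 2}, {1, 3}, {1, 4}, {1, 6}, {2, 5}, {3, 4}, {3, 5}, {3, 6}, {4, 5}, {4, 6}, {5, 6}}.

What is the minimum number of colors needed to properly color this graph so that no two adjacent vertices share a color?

4

1, 3, 4, 6 are mutually adjacent (a clique of size 4), so at least 4 colors are needed.
4 colors suffice: color red → {2, 4}; color blue → {1, 5}; color green → {3}; color yellow → {6}. Every edge joins two different colors.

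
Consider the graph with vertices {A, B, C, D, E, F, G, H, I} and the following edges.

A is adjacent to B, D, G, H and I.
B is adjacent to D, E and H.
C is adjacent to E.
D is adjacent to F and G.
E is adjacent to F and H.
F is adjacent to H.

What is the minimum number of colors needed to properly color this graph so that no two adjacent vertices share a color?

3

A, D, G are mutually adjacent, so at least 3 colors are needed.
3 colors suffice: color 1 → {A, E}; color 2 → {C, D, H, I}; color 3 → {B, F, G}. No two adjacent vertices share a color.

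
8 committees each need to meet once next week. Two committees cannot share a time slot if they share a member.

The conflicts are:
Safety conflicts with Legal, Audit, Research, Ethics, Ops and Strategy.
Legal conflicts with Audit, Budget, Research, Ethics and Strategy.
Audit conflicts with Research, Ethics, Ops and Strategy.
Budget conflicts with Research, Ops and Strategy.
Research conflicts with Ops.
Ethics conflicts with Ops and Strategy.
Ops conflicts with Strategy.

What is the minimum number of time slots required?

5

Safety, Legal, Audit, Ethics, Strategy are mutually in conflict, so at least 5 time slots are needed.
5 time slots suffice: time slot 1 → {Legal, Ops}; time slot 2 → {Audit, Budget}; time slot 3 → {Research, Strategy}; time slot 4 → {Safety}; time slot 5 → {Ethics}. Every pair that conflicts lands in different time slots.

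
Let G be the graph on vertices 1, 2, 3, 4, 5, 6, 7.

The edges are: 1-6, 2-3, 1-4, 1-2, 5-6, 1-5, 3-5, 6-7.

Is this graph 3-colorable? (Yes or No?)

The chromatic number is 3. 1, 5, 6 are mutually adjacent, so at least 3 colors are needed.
One proper 3-coloring: 1=a, 2=b, 3=a, 4=b, 5=c, 6=b, 7=a.
That is already a proper 3-coloring.

Yes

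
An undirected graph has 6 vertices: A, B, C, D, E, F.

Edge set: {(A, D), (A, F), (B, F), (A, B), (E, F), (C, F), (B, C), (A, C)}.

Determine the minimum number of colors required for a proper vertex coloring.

A, B, C, F are pairwise adjacent (a clique of size 4), so at least 4 colors are needed.
4 colors suffice: color red → {D, F}; color blue → {A, E}; color green → {B}; color yellow → {C}. Each edge has distinct colors on its endpoints.

4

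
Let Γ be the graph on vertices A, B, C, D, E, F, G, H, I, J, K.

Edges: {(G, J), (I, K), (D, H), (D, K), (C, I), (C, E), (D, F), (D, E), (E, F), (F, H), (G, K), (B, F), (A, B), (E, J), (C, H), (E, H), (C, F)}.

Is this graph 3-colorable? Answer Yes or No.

C, E, F, H are pairwise adjacent (a clique of size 4), so at least 4 colors are needed.
So 3 colors are not enough.

No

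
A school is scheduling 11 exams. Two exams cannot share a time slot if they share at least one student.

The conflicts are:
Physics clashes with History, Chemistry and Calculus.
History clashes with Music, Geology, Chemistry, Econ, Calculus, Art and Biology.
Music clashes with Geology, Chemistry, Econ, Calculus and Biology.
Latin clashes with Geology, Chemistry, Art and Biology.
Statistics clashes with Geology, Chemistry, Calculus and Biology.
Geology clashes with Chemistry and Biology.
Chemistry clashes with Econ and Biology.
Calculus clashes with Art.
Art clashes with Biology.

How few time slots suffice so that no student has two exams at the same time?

History, Music, Geology, Chemistry, Biology are mutually in conflict, so at least 5 time slots are needed.
5 time slots suffice: time slot 1 → {Chemistry, Calculus}; time slot 2 → {History, Latin, Statistics}; time slot 3 → {Physics, Econ, Biology}; time slot 4 → {Music, Art}; time slot 5 → {Geology}. Each listed conflict is separated.

5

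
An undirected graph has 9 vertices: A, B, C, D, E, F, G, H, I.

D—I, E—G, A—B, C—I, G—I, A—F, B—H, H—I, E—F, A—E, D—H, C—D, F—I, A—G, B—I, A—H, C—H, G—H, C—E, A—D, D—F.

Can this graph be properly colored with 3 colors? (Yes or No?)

No

C, D, H, I are mutually adjacent (a clique of size 4), so at least 4 colors are needed.
So 3 colors are not enough.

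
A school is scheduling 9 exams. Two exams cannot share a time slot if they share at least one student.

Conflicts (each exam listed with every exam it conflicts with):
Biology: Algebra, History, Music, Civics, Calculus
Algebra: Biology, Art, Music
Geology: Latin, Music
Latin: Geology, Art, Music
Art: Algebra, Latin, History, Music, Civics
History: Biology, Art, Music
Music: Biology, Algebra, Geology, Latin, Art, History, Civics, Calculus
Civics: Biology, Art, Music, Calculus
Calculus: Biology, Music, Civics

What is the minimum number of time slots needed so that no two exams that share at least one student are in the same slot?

Biology, Music, Civics, Calculus are mutually in conflict, so at least 4 time slots are needed.
A valid assignment using 4 time slots: Biology=2, Algebra=3, Geology=2, Latin=3, Art=2, History=3, Music=1, Civics=3, Calculus=4. Every pair that conflicts lands in different time slots.

4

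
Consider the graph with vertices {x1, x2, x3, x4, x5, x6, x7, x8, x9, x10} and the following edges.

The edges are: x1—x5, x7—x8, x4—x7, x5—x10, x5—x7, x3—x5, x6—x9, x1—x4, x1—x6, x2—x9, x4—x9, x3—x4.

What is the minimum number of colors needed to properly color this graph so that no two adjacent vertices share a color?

x4 and x9 are adjacent, so at least 2 colors are needed.
A valid assignment using 2 colors: x1=B, x2=R, x3=B, x4=R, x5=R, x6=R, x7=B, x8=R, x9=B, x10=B. Every edge joins two different colors.

2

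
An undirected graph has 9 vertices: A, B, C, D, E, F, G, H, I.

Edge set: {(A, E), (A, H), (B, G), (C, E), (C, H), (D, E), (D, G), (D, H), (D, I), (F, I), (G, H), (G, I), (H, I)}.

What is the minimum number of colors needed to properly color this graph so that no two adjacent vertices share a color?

D, G, H, I form a clique, so at least 4 colors are needed.
4 colors suffice: color 1 → {B, E, F, H}; color 2 → {A, C, I}; color 3 → {G}; color 4 → {D}. Every edge joins two different colors.

4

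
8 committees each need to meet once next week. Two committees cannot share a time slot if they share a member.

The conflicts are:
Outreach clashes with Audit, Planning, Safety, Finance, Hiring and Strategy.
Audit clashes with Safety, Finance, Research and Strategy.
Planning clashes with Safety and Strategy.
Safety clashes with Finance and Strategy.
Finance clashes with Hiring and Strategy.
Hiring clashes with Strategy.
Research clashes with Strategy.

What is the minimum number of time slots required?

Outreach, Audit, Safety, Finance, Strategy pairwise conflict, so at least 5 time slots are needed.
5 time slots suffice: time slot 1 → {Strategy}; time slot 2 → {Outreach, Research}; time slot 3 → {Safety, Hiring}; time slot 4 → {Planning, Finance}; time slot 5 → {Audit}. Every pair that conflicts lands in different time slots.

5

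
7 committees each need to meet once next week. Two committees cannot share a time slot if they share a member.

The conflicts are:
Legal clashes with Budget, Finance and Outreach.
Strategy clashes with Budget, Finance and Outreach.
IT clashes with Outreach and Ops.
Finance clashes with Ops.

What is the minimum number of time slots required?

The cycle Outreach-IT-Ops-Finance-Legal-Outreach has odd length 5, so it cannot be 2-colored; at least 3 time slots are needed.
3 time slots suffice: time slot 1 → {Budget, Finance, Outreach}; time slot 2 → {Legal, Strategy, Ops}; time slot 3 → {IT}. Every pair that conflicts lands in different time slots.

3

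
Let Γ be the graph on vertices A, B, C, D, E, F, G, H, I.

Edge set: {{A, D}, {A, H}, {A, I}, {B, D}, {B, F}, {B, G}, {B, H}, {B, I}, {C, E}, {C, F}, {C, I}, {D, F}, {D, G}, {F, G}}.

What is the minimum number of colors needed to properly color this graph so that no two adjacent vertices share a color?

4

B, D, F, G form a clique, so at least 4 colors are needed.
A valid assignment using 4 colors: A=1, B=1, C=1, D=3, E=2, F=2, G=4, H=2, I=2. No two adjacent vertices share a color.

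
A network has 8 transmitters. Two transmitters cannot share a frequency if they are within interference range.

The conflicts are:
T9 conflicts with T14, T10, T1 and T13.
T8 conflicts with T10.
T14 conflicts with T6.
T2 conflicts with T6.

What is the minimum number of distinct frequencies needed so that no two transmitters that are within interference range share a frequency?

2

T8 and T10 conflict, so at least 2 frequencies are needed.
A valid assignment using 2 frequencies: T9=1, T8=1, T14=2, T10=2, T1=2, T13=2, T2=2, T6=1. Each listed conflict is separated.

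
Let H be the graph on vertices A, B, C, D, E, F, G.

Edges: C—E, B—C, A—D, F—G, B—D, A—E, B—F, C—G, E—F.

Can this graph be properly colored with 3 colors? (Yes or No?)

The chromatic number is 3. The cycle F-E-A-D-B-F has odd length 5, so it cannot be 2-colored; at least 3 colors are needed.
3 colors suffice: color red → {A, C, F}; color blue → {B, E, G}; color green → {D}.
That is already a proper 3-coloring.

Yes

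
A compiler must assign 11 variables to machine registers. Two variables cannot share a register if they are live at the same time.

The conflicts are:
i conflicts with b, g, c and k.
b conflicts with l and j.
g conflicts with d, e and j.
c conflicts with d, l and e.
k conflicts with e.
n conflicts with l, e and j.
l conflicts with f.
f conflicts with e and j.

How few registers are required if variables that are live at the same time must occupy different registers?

i and b conflict, so at least 2 registers are needed.
2 registers suffice: register 1 → {i, d, l, e, j}; register 2 → {b, g, c, k, n, f}. Every pair that conflicts lands in different registers.

2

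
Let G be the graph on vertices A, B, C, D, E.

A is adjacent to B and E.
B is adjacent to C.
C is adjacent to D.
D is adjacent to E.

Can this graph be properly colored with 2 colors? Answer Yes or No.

No

The cycle C-D-E-A-B-C has odd length 5, so it cannot be 2-colored; at least 3 colors are needed.
So 2 colors are not enough.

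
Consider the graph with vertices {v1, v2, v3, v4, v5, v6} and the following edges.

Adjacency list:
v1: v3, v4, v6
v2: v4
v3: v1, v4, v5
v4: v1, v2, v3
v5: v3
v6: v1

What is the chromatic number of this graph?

3

v1, v3, v4 are pairwise adjacent, so at least 3 colors are needed.
3 colors suffice: color 1 → {v4, v5, v6}; color 2 → {v1, v2}; color 3 → {v3}. No two adjacent vertices share a color.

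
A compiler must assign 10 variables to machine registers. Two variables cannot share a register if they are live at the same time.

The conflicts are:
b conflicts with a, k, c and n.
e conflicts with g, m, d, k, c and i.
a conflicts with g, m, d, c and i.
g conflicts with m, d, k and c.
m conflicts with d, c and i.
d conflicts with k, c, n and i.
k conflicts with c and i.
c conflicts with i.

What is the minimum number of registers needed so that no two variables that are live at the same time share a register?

5

e, g, d, k, c all conflict with each other, so at least 5 registers are needed.
5 registers suffice: register 1 → {c, n}; register 2 → {b, d}; register 3 → {m, k}; register 4 → {g, i}; register 5 → {e, a}. Every pair that conflicts lands in different registers.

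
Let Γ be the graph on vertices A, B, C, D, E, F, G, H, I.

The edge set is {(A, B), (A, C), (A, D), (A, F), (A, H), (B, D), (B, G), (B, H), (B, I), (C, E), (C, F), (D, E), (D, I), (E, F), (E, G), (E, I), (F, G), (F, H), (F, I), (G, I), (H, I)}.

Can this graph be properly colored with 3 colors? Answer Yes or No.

No

E, F, G, I form a clique, so at least 4 colors are needed.
So 3 colors are not enough.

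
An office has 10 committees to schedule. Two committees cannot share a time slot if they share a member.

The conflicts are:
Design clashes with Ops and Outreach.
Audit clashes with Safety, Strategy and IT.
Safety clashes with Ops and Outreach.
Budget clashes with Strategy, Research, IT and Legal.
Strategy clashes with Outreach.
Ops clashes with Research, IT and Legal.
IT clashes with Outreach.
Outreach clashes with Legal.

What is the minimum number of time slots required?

Ops and Research conflict, so at least 2 time slots are needed.
2 time slots suffice: time slot 1 → {Audit, Budget, Ops, Outreach}; time slot 2 → {Design, Safety, Strategy, Research, IT, Legal}. Every pair that conflicts lands in different time slots.

2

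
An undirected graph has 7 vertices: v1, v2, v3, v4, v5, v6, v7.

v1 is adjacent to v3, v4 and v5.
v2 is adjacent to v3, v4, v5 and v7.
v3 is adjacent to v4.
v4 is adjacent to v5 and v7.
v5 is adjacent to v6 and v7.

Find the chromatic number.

v2, v4, v5, v7 form a clique, so at least 4 colors are needed.
4 colors suffice: v1=3, v2=3, v3=1, v4=2, v5=1, v6=2, v7=4. No two adjacent vertices share a color.

4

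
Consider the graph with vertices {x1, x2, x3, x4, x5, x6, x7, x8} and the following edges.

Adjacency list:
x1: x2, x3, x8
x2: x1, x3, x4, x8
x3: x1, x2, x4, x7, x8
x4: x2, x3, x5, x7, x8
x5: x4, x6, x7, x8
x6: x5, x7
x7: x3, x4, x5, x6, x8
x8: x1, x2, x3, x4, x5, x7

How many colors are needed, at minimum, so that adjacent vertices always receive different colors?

4

x4, x5, x7, x8 are pairwise adjacent (a clique of size 4), so at least 4 colors are needed.
One proper 4-coloring: x1=3, x2=4, x3=2, x4=3, x5=2, x6=1, x7=4, x8=1. Each edge has distinct colors on its endpoints.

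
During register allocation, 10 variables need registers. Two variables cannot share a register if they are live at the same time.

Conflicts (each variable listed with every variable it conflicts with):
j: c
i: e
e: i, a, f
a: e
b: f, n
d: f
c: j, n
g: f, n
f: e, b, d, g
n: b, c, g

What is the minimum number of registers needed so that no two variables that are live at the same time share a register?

b and n conflict, so at least 2 registers are needed.
Using 2 registers: j=1, i=1, e=2, a=1, b=2, d=2, c=2, g=2, f=1, n=1. No two conflicting variables share a register.

2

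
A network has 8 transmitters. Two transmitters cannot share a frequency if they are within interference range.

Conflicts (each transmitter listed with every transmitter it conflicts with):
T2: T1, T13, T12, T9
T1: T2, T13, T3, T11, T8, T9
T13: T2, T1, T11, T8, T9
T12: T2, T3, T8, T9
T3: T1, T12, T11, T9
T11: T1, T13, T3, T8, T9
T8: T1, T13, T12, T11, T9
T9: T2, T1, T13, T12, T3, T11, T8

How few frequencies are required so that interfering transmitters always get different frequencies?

T1, T13, T11, T8, T9 pairwise conflict, so at least 5 frequencies are needed.
5 frequencies suffice: T2=3, T1=2, T13=5, T12=2, T3=3, T11=4, T8=3, T9=1. Each listed conflict is separated.

5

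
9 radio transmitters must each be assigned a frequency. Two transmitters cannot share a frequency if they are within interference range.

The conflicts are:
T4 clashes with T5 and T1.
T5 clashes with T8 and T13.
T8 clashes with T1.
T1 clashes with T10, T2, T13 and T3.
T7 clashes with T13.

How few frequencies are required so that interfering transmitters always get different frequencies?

T4 and T5 conflict, so at least 2 frequencies are needed.
2 frequencies suffice: T4=2, T5=1, T8=2, T1=1, T7=1, T10=2, T2=2, T13=2, T3=2. Every pair that conflicts lands in different frequencies.

2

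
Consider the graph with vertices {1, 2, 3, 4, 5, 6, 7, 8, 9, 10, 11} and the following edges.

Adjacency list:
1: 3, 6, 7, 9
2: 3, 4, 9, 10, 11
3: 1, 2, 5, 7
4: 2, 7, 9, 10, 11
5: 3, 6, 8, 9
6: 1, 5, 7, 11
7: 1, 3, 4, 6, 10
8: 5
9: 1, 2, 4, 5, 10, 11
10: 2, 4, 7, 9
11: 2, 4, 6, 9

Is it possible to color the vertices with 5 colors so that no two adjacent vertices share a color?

The chromatic number is 4. 2, 4, 9, 10 form a clique, so at least 4 colors are needed.
4 colors suffice: color red → {7, 8, 9}; color blue → {2, 6}; color green → {1, 4, 5}; color yellow → {3, 10, 11}.
Since 5 ≥ 4, a proper 5-coloring certainly exists.

Yes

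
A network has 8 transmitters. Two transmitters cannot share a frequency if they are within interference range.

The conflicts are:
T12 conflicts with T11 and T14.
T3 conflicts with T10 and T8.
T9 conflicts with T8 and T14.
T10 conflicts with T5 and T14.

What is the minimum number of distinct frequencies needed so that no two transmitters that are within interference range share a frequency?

The cycle T3-T8-T9-T14-T10-T3 has odd length 5, so it cannot be 2-colored; at least 3 frequencies are needed.
3 frequencies suffice: frequency 1 → {T11, T8, T5, T14}; frequency 2 → {T12, T9, T10}; frequency 3 → {T3}. No two conflicting transmitters share a frequency.

3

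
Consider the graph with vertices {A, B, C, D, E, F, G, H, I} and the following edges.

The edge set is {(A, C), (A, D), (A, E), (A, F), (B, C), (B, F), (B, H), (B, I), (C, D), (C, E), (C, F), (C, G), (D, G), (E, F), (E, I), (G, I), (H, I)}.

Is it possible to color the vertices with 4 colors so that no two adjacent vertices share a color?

Yes

The chromatic number is 4. A, C, E, F are pairwise adjacent (a clique of size 4), so at least 4 colors are needed.
4 colors suffice: color red → {C, I}; color blue → {B, D, E}; color green → {F, G, H}; color yellow → {A}.
That is already a proper 4-coloring.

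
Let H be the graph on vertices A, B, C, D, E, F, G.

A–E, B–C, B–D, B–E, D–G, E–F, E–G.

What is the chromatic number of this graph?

2

E and G are adjacent, so at least 2 colors are needed.
One proper 2-coloring: A=blue, B=blue, C=red, D=red, E=red, F=blue, G=blue. Each edge has distinct colors on its endpoints.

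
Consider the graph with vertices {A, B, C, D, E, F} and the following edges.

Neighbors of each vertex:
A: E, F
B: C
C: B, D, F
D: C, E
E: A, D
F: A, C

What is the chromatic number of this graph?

The cycle E-A-F-C-D-E has odd length 5, so it cannot be 2-colored; at least 3 colors are needed.
One proper 3-coloring: A=3, B=2, C=1, D=2, E=1, F=2. Each edge has distinct colors on its endpoints.

3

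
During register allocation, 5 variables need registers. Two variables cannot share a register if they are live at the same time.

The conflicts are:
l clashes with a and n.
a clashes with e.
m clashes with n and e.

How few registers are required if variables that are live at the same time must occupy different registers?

The cycle n-m-e-a-l-n has odd length 5, so it cannot be 2-colored; at least 3 registers are needed.
3 registers suffice: l=3, a=2, m=2, n=1, e=1. Each listed conflict is separated.

3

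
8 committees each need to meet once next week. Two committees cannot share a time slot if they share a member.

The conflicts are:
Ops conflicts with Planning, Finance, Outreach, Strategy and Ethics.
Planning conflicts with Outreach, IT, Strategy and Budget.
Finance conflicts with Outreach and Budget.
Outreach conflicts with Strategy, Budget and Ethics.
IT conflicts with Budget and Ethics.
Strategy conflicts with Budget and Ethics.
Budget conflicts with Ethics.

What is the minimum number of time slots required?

4

Ops, Planning, Outreach, Strategy are mutually in conflict, so at least 4 time slots are needed.
4 time slots suffice: time slot 1 → {Ops, Budget}; time slot 2 → {Outreach, IT}; time slot 3 → {Finance, Strategy}; time slot 4 → {Planning, Ethics}. No two conflicting committees share a time slot.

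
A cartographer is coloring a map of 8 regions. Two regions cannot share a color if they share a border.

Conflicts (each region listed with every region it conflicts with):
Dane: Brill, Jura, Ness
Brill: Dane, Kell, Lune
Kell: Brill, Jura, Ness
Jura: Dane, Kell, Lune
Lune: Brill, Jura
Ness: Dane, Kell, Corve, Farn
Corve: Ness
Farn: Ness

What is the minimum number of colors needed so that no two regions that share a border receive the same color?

2

Brill and Kell conflict, so at least 2 colors are needed.
2 colors suffice: Dane=2, Brill=1, Kell=2, Jura=1, Lune=2, Ness=1, Corve=2, Farn=2. Every pair that conflicts lands in different colors.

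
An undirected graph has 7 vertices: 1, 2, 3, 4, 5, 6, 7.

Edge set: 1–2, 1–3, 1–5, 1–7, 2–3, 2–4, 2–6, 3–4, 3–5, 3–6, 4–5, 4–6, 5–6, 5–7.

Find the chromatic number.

4

3, 4, 5, 6 are mutually adjacent (a clique of size 4), so at least 4 colors are needed.
A valid assignment using 4 colors: 1=green, 2=red, 3=blue, 4=green, 5=red, 6=yellow, 7=blue. No two adjacent vertices share a color.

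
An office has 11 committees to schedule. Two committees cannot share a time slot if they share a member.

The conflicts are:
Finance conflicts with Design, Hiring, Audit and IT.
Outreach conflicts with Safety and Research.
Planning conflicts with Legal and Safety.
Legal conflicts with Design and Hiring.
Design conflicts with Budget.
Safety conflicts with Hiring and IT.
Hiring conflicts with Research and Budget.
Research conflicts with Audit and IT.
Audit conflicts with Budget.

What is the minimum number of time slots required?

2

Planning and Safety conflict, so at least 2 time slots are needed.
2 time slots suffice: time slot 1 → {Outreach, Planning, Design, Hiring, Audit, IT}; time slot 2 → {Finance, Legal, Safety, Research, Budget}. No two conflicting committees share a time slot.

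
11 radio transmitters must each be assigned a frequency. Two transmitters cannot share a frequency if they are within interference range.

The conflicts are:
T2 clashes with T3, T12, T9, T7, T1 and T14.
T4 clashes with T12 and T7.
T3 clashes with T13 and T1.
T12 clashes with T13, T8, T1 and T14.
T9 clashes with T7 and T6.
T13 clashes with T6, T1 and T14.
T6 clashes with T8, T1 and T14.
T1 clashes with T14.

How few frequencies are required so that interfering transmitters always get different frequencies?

T2, T12, T1, T14 all conflict with each other, so at least 4 frequencies are needed.
4 frequencies suffice: T2=1, T4=1, T3=2, T12=2, T9=3, T7=2, T13=1, T6=2, T8=1, T1=3, T14=4. No two conflicting transmitters share a frequency.

4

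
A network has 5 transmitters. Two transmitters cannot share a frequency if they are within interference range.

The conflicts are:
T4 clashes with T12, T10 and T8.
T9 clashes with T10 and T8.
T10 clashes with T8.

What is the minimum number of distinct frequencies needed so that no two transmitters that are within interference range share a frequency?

T4, T10, T8 are mutually in conflict, so at least 3 frequencies are needed.
3 frequencies suffice: frequency 1 → {T4, T9}; frequency 2 → {T12, T10}; frequency 3 → {T8}. Each listed conflict is separated.

3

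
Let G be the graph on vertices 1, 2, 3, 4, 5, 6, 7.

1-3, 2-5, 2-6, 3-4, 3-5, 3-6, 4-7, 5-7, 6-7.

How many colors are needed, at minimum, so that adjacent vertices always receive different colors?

3 and 4 are adjacent, so at least 2 colors are needed.
2 colors suffice: color a → {2, 3, 7}; color b → {1, 4, 5, 6}. Each edge has distinct colors on its endpoints.

2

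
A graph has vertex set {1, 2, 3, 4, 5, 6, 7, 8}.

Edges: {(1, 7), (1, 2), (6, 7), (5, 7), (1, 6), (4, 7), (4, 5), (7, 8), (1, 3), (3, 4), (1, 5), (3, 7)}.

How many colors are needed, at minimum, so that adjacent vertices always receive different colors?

3

1, 5, 7 are mutually adjacent, so at least 3 colors are needed.
A valid assignment using 3 colors: 1=blue, 2=red, 3=green, 4=blue, 5=green, 6=green, 7=red, 8=blue. Each edge has distinct colors on its endpoints.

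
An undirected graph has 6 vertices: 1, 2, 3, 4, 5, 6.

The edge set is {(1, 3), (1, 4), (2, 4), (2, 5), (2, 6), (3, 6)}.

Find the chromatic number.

The cycle 1-3-6-2-4-1 has odd length 5, so it cannot be 2-colored; at least 3 colors are needed.
A valid assignment using 3 colors: 1=green, 2=red, 3=red, 4=blue, 5=blue, 6=blue. No two adjacent vertices share a color.

3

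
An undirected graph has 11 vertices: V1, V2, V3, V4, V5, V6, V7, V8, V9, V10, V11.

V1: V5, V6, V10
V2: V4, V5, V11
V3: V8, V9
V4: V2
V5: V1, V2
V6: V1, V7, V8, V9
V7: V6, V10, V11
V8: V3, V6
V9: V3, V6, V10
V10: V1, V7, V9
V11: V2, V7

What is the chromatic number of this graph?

2

V2 and V11 are adjacent, so at least 2 colors are needed.
2 colors suffice: V1=2, V2=2, V3=1, V4=1, V5=1, V6=1, V7=2, V8=2, V9=2, V10=1, V11=1. Each edge has distinct colors on its endpoints.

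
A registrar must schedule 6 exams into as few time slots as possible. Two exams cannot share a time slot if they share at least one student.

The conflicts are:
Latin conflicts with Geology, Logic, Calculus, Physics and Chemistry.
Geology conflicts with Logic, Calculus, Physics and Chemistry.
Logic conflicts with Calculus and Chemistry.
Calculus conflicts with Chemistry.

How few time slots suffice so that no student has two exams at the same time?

5

Latin, Geology, Logic, Calculus, Chemistry all conflict with each other, so at least 5 time slots are needed.
5 time slots suffice: time slot 1 → {Latin}; time slot 2 → {Geology}; time slot 3 → {Calculus, Physics}; time slot 4 → {Chemistry}; time slot 5 → {Logic}. Every pair that conflicts lands in different time slots.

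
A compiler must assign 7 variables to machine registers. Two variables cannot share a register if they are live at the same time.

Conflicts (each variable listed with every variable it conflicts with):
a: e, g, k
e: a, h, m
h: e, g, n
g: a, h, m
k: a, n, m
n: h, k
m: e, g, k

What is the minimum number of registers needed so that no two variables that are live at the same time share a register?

3

The cycle n-k-m-e-h-n has odd length 5, so it cannot be 2-colored; at least 3 registers are needed.
3 registers suffice: a=1, e=2, h=1, g=2, k=2, n=3, m=1. Every pair that conflicts lands in different registers.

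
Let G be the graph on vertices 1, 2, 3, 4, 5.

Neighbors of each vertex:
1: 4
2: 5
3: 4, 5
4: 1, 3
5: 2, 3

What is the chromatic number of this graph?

1 and 4 are adjacent, so at least 2 colors are needed.
2 colors suffice: 1=blue, 2=blue, 3=blue, 4=red, 5=red. Each edge has distinct colors on its endpoints.

2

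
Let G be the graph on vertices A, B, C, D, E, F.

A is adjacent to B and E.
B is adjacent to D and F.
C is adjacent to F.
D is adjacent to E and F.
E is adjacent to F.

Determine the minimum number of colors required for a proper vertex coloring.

D, E, F are mutually adjacent, so at least 3 colors are needed.
3 colors suffice: color red → {A, F}; color blue → {B, C, E}; color green → {D}. Every edge joins two different colors.

3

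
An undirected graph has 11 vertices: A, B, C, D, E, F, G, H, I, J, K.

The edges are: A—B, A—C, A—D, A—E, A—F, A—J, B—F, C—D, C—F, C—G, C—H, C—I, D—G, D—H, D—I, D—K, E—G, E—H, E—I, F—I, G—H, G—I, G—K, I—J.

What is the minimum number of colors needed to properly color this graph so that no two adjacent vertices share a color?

4

C, D, G, I are pairwise adjacent (a clique of size 4), so at least 4 colors are needed.
One proper 4-coloring: A=red, B=blue, C=yellow, D=green, E=green, F=green, G=red, H=blue, I=blue, J=green, K=blue. Every edge joins two different colors.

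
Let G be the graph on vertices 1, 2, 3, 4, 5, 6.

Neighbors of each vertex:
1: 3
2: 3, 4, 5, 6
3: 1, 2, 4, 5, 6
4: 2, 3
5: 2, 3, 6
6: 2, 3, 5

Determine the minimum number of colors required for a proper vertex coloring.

4

2, 3, 5, 6 form a clique, so at least 4 colors are needed.
One proper 4-coloring: 1=b, 2=b, 3=a, 4=c, 5=d, 6=c. No two adjacent vertices share a color.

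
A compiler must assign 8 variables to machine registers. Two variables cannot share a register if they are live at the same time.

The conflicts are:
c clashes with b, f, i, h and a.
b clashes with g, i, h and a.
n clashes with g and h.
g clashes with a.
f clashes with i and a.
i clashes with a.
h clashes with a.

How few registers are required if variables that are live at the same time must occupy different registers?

c, b, h, a all conflict with each other, so at least 4 registers are needed.
4 registers suffice: register 1 → {n, a}; register 2 → {b, f}; register 3 → {c, g}; register 4 → {i, h}. Every pair that conflicts lands in different registers.

4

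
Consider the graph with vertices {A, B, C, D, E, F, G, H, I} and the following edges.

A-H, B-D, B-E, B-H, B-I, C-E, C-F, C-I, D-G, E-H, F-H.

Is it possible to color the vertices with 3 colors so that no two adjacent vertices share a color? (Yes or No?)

Yes

The chromatic number is 3. B, E, H are pairwise adjacent, so at least 3 colors are needed.
3 colors suffice: color red → {C, D, H}; color blue → {A, B, F, G}; color green → {E, I}.
That is already a proper 3-coloring.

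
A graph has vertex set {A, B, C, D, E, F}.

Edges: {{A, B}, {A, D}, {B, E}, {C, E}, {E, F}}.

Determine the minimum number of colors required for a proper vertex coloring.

E and F are adjacent, so at least 2 colors are needed.
2 colors suffice: color 1 → {A, E}; color 2 → {B, C, D, F}. No two adjacent vertices share a color.

2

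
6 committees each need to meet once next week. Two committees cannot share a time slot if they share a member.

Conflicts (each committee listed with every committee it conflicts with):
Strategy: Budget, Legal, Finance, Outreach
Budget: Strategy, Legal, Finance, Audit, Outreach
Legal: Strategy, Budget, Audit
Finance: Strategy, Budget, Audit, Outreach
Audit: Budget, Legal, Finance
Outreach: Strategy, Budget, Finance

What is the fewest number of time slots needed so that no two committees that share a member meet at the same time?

4

Strategy, Budget, Finance, Outreach are mutually in conflict, so at least 4 time slots are needed.
4 time slots suffice: time slot 1 → {Budget}; time slot 2 → {Legal, Finance}; time slot 3 → {Strategy, Audit}; time slot 4 → {Outreach}. Every pair that conflicts lands in different time slots.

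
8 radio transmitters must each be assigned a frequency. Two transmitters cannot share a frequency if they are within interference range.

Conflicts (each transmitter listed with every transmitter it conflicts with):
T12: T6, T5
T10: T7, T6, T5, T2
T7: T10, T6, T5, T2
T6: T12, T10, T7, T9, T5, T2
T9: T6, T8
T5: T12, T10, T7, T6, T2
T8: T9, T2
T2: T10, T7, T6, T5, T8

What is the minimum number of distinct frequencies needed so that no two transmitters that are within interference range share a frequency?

5

T10, T7, T6, T5, T2 are mutually in conflict, so at least 5 frequencies are needed.
5 frequencies suffice: frequency 1 → {T6, T8}; frequency 2 → {T12, T9, T2}; frequency 3 → {T5}; frequency 4 → {T10}; frequency 5 → {T7}. No two conflicting transmitters share a frequency.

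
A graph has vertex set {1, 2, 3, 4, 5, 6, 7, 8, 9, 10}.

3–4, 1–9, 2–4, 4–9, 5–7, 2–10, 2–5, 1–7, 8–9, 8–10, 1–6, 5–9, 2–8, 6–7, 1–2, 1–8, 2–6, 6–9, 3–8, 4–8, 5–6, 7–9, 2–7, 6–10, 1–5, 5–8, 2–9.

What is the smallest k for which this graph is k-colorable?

6

1, 2, 5, 6, 7, 9 form a clique, so at least 6 colors are needed.
6 colors suffice: color red → {2, 3}; color blue → {6, 8}; color green → {9, 10}; color yellow → {1, 4}; color purple → {5}; color orange → {7}. Every edge joins two different colors.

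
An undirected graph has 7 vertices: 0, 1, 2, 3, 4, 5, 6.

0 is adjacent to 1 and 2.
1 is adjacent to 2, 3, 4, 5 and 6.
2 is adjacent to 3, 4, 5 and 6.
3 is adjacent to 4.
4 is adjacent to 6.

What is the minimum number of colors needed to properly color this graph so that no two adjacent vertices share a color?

4

1, 2, 4, 6 are pairwise adjacent (a clique of size 4), so at least 4 colors are needed.
A valid assignment using 4 colors: 0=c, 1=a, 2=b, 3=d, 4=c, 5=c, 6=d. No two adjacent vertices share a color.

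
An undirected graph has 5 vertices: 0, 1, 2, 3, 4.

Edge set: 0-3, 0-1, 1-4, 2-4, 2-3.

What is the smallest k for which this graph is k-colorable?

The cycle 1-0-3-2-4-1 has odd length 5, so it cannot be 2-colored; at least 3 colors are needed.
3 colors suffice: color a → {3, 4}; color b → {0, 2}; color c → {1}. Each edge has distinct colors on its endpoints.

3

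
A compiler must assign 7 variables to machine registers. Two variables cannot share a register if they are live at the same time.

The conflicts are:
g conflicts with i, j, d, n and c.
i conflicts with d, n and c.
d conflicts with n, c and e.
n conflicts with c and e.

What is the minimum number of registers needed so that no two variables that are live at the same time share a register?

g, i, d, n, c are mutually in conflict, so at least 5 registers are needed.
A valid assignment using 5 registers: g=1, i=5, j=2, d=3, n=2, c=4, e=1. Every pair that conflicts lands in different registers.

5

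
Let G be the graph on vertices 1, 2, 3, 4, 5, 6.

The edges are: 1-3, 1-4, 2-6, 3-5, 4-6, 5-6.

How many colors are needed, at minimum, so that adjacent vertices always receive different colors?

The cycle 4-1-3-5-6-4 has odd length 5, so it cannot be 2-colored; at least 3 colors are needed.
3 colors suffice: 1=green, 2=blue, 3=red, 4=blue, 5=blue, 6=red. Every edge joins two different colors.

3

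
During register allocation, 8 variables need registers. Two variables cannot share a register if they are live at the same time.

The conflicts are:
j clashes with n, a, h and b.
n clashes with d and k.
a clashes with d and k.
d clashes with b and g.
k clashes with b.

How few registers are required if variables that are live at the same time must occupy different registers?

a and d conflict, so at least 2 registers are needed.
2 registers suffice: j=1, n=2, a=2, d=1, k=1, h=2, b=2, g=2. No two conflicting variables share a register.

2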